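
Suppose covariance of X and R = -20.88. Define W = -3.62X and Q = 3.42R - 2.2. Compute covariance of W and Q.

covariance of W and Q = 258.502752

covariance of W and Q = a·c·covariance of X and R = (-3.62)·3.42·(-20.88) = 258.502752. Additive constants drop out.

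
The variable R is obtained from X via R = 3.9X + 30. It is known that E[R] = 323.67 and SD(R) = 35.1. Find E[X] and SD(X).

E[X] = 75.3, SD(X) = 9

From R = 3.9X + 30: E[R] = a·E[X] + b, so E[X] = (E[R] − b)/a = (323.67 − 30)/3.9 = 75.3.
SD(R) = |a|·SD(X), so SD(X) = 35.1/|3.9| = 9.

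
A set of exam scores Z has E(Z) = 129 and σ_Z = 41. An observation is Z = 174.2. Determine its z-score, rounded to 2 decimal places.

z = (Z − E(Z)) / σ_Z = (174.2 − 129) / 41 ≈ 1.10.

z = 1.10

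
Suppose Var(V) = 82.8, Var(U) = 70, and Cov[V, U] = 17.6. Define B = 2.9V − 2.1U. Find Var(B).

Var(B) = a²·Var(V) + b²·Var(U) + 2ab·Cov[V, U] with a = 2.9, b = -2.1.
= 2.9²·82.8 + (-2.1)²·70 + 2·2.9·(-2.1)·17.6
= 696.348 + 308.7 + (-214.368) = 790.68.

Var(B) = 790.68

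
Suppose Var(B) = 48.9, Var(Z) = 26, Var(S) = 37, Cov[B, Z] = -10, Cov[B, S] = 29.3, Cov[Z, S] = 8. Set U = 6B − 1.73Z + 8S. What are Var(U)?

Var(U) = a²·Var(B) + b²·Var(Z) + c²·Var(S) + 2ab·Cov[B, Z] + 2ac·Cov[B, S] + 2bc·Cov[Z, S], with a = 6, b = -1.73, c = 8.
= 1760.4 + 77.8154 + 2368 + 207.6 + 2812.8 + (-221.44)
= 7005.1754.

Var(U) = 7005.1754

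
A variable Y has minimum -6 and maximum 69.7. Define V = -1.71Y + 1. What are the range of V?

Range of Y = 69.7 − (-6) = 75.7.
Range(V) = |a|·Range(Y) = |-1.71|·75.7 = 129.447.

Range(V) = 129.447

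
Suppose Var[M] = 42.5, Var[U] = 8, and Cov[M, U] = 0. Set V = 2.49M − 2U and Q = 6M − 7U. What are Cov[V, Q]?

By bilinearity, Cov[V, Q] = ac·Var[M] + bd·Var[U] + (ad+bc)·Cov[M, U], with a=2.49, b=-2, c=6, d=-7.
ac·Var[M] = 2.49·6·42.5 = 634.95
bd·Var[U] = (-2)·(-7)·8 = 112
(ad+bc)·Cov[M, U] = (-29.43)·0 = 0
Cov[V, Q] = 634.95 + 112 + 0 = 746.95.

Cov[V, Q] = 746.95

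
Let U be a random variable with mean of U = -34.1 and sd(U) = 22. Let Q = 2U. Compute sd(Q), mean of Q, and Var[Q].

sd(Q) = 44, mean of Q = -68.2, Var[Q] = 1936

Q = 2U is linear with a = 2, b = 0.
sd(Q) = |a|·sd(U) = |2|·22 = 44.
mean of Q = a·mean of U + b = 2·(-34.1) = -68.2.
Var[U] = 22² = 484.
Var[Q] = a²·Var[U] = 2²·484 = 1936.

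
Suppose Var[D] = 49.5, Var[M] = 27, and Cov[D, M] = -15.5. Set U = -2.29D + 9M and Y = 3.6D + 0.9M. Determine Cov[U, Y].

Cov[U, Y] = -659.6325

By bilinearity, Cov[U, Y] = ac·Var[D] + bd·Var[M] + (ad+bc)·Cov[D, M], with a=-2.29, b=9, c=3.6, d=0.9.
ac·Var[D] = (-2.29)·3.6·49.5 = -408.078
bd·Var[M] = 9·0.9·27 = 218.7
(ad+bc)·Cov[D, M] = (30.339)·(-15.5) = -470.2545
Cov[U, Y] = -408.078 + 218.7 + (-470.2545) = -659.6325.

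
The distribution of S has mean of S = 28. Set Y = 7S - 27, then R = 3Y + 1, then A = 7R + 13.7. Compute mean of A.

mean of Y = 7·28 + (-27) = 169.
mean of R = 3·169 + 1 = 508.
mean of A = 7·508 + 13.7 = 3569.7.

mean of A = 3569.7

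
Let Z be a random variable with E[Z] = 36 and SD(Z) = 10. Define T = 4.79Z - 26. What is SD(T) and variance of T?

T = 4.79Z - 26 is linear with a = 4.79, b = -26.
SD(T) = |a|·SD(Z) = |4.79|·10 = 47.9.
variance of Z = 10² = 100.
variance of T = a²·variance of Z = 4.79²·100 = 2294.41 (the additive constant -26 does not affect variance).

SD(T) = 47.9, variance of T = 2294.41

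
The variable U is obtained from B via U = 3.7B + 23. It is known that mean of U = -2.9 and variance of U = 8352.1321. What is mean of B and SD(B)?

mean of B = -7, SD(B) = 24.7

From U = 3.7B + 23: mean of U = a·mean of B + b, so mean of B = (mean of U − b)/a = (-2.9 − 23)/3.7 = -7.
SD(U) = √8352.1321 = 91.39.
SD(U) = |a|·SD(B), so SD(B) = 91.39/|3.7| = 24.7.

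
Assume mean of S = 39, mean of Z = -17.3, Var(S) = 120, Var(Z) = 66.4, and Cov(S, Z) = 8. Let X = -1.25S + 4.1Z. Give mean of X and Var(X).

mean of X = (-1.25)·mean of S + 4.1·mean of Z = (-1.25)·39 + 4.1·(-17.3) = -119.68.
Var(X) = a²·Var(S) + b²·Var(Z) + 2ab·Cov(S, Z) with a = -1.25, b = 4.1.
= (-1.25)²·120 + 4.1²·66.4 + 2·(-1.25)·4.1·8
= 187.5 + 1116.184 + (-82) = 1221.684.

mean of X = -119.68, Var(X) = 1221.684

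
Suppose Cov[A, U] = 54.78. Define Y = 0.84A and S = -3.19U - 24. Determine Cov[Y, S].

Cov[Y, S] = -146.788488

Cov[Y, S] = a·c·Cov[A, U] = 0.84·(-3.19)·54.78 = -146.788488. Additive constants drop out.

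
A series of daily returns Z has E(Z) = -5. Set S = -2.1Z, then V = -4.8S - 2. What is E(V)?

E(S) = (-2.1)·(-5) = 10.5.
E(V) = (-4.8)·10.5 + (-2) = -52.4.

E(V) = -52.4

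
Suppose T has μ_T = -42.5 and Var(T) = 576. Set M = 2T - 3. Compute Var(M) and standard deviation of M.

Var(M) = 2304, standard deviation of M = 48

M = 2T - 3 is linear with a = 2, b = -3.
Var(M) = a²·Var(T) = 2²·576 = 2304 (the additive constant -3 does not affect variance).
standard deviation of T = √576 = 24.
standard deviation of M = |a|·standard deviation of T = |2|·24 = 48.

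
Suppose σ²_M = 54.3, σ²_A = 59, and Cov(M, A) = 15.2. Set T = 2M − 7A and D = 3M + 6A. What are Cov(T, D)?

Cov(T, D) = -2289

By bilinearity, Cov(T, D) = ac·σ²_M + bd·σ²_A + (ad+bc)·Cov(M, A), with a=2, b=-7, c=3, d=6.
ac·σ²_M = 2·3·54.3 = 325.8
bd·σ²_A = (-7)·6·59 = -2478
(ad+bc)·Cov(M, A) = (-9)·15.2 = -136.8
Cov(T, D) = 325.8 + (-2478) + (-136.8) = -2289.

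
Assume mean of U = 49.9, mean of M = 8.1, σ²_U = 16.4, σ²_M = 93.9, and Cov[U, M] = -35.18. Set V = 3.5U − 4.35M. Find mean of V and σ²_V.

mean of V = 3.5·mean of U + (-4.35)·mean of M = 3.5·49.9 + (-4.35)·8.1 = 139.415.
σ²_V = a²·σ²_U + b²·σ²_M + 2ab·Cov[U, M] with a = 3.5, b = -4.35.
= 3.5²·16.4 + (-4.35)²·93.9 + 2·3.5·(-4.35)·(-35.18)
= 200.9 + 1776.82275 + 1071.231 = 3048.95375.

mean of V = 139.415, σ²_V = 3048.95375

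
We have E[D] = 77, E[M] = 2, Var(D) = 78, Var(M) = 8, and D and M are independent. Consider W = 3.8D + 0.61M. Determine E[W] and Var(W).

E[W] = 293.82, Var(W) = 1129.2968

E[W] = 3.8·E[D] + 0.61·E[M] = 3.8·77 + 0.61·2 = 293.82.
Var(W) = a²·Var(D) + b²·Var(M) + 2ab·Cov[D, M] with a = 3.8, b = 0.61.
Independence gives Cov[D, M] = 0.
= 3.8²·78 + 0.61²·8 + 2·3.8·0.61·0
= 1126.32 + 2.9768 + 0 = 1129.2968.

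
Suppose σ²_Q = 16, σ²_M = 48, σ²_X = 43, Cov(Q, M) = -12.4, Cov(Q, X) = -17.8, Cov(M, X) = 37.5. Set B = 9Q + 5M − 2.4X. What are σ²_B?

σ²_B = 1496.64

σ²_B = a²·σ²_Q + b²·σ²_M + c²·σ²_X + 2ab·Cov(Q, M) + 2ac·Cov(Q, X) + 2bc·Cov(M, X), with a = 9, b = 5, c = -2.4.
= 1296 + 1200 + 247.68 + (-1116) + 768.96 + (-900)
= 1496.64.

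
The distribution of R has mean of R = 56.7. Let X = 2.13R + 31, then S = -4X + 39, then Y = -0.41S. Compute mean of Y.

mean of Y = 232.91444

mean of X = 2.13·56.7 + 31 = 151.771.
mean of S = (-4)·151.771 + 39 = -568.084.
mean of Y = (-0.41)·(-568.084) = 232.91444.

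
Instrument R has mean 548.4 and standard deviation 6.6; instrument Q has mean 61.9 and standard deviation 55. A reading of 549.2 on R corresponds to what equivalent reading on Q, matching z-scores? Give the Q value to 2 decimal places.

z = (549.2 − 548.4)/6.6 ≈ 0.1212.
Q = 61.9 + z·55 = 61.9 + (549.2 − 548.4)·55/6.6 ≈ 68.57.

Q = 68.57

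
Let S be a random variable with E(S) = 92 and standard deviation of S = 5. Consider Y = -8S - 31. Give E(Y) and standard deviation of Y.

Y = -8S - 31 is linear with a = -8, b = -31.
E(Y) = a·E(S) + b = (-8)·92 + (-31) = -767.
standard deviation of Y = |a|·standard deviation of S = |-8|·5 = 40.

E(Y) = -767, standard deviation of Y = 40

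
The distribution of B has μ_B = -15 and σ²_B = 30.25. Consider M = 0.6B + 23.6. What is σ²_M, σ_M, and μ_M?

M = 0.6B + 23.6 is linear with a = 0.6, b = 23.6.
σ²_M = a²·σ²_B = 0.6²·30.25 = 10.89 (the additive constant 23.6 does not affect variance).
σ_B = √30.25 = 5.5.
σ_M = |a|·σ_B = |0.6|·5.5 = 3.3.
μ_M = a·μ_B + b = 0.6·(-15) + 23.6 = 14.6.

σ²_M = 10.89, σ_M = 3.3, μ_M = 14.6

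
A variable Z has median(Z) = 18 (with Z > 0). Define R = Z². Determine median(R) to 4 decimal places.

median(R) = 324

Z² is monotone on this domain, so median(R) = square(18) = 324.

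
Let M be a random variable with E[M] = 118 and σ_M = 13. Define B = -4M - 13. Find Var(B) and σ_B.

B = -4M - 13 is linear with a = -4, b = -13.
Var(M) = 13² = 169.
Var(B) = a²·Var(M) = (-4)²·169 = 2704 (the additive constant -13 does not affect variance).
σ_B = |a|·σ_M = |-4|·13 = 52.

Var(B) = 2704, σ_B = 52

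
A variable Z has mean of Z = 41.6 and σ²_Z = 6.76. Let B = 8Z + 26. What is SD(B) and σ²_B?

B = 8Z + 26 is linear with a = 8, b = 26.
SD(Z) = √6.76 = 2.6.
SD(B) = |a|·SD(Z) = |8|·2.6 = 20.8.
σ²_B = a²·σ²_Z = 8²·6.76 = 432.64 (the additive constant 26 does not affect variance).

SD(B) = 20.8, σ²_B = 432.64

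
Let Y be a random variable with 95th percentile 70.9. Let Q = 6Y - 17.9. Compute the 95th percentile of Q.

Since a = 6 > 0 the transformation is increasing, so the 95th percentile of Q = a·(P_{95} of Y) + b = 6·70.9 + (-17.9) = 407.5.

95th percentile of Q = 407.5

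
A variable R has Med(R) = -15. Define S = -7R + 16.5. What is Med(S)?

Med(S) = 121.5

A linear map preserves order up to sign, so Med(S) = a·Med(R) + b = (-7)·(-15) + 16.5 = 121.5.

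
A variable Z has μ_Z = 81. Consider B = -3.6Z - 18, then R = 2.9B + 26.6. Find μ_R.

μ_B = (-3.6)·81 + (-18) = -309.6.
μ_R = 2.9·(-309.6) + 26.6 = -871.24.

μ_R = -871.24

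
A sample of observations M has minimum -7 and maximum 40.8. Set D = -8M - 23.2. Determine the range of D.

Range(D) = 382.4

Range of M = 40.8 − (-7) = 47.8.
Range(D) = |a|·Range(M) = |-8|·47.8 = 382.4.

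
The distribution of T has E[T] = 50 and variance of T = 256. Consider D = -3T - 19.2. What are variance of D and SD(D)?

D = -3T - 19.2 is linear with a = -3, b = -19.2.
variance of D = a²·variance of T = (-3)²·256 = 2304 (the additive constant -19.2 does not affect variance).
SD(T) = √256 = 16.
SD(D) = |a|·SD(T) = |-3|·16 = 48.

variance of D = 2304, SD(D) = 48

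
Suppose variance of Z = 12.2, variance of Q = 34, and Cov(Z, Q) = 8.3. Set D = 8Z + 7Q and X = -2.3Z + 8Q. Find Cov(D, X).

Cov(D, X) = 2077.09

By bilinearity, Cov(D, X) = ac·variance of Z + bd·variance of Q + (ad+bc)·Cov(Z, Q), with a=8, b=7, c=-2.3, d=8.
ac·variance of Z = 8·(-2.3)·12.2 = -224.48
bd·variance of Q = 7·8·34 = 1904
(ad+bc)·Cov(Z, Q) = (47.9)·8.3 = 397.57
Cov(D, X) = -224.48 + 1904 + 397.57 = 2077.09.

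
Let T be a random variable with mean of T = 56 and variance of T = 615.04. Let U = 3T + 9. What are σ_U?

U = 3T + 9 is linear with a = 3, b = 9.
σ_T = √615.04 = 24.8.
σ_U = |a|·σ_T = |3|·24.8 = 74.4.

σ_U = 74.4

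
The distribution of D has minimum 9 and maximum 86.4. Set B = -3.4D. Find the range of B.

Range of D = 86.4 − 9 = 77.4.
Range(B) = |a|·Range(D) = |-3.4|·77.4 = 263.16.

Range(B) = 263.16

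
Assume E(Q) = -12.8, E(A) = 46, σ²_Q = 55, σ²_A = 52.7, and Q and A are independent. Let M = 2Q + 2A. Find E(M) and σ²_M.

E(M) = 2·E(Q) + 2·E(A) = 2·(-12.8) + 2·46 = 66.4.
σ²_M = a²·σ²_Q + b²·σ²_A + 2ab·Cov(Q, A) with a = 2, b = 2.
Independence gives Cov(Q, A) = 0.
= 2²·55 + 2²·52.7 + 2·2·2·0
= 220 + 210.8 + 0 = 430.8.

E(M) = 66.4, σ²_M = 430.8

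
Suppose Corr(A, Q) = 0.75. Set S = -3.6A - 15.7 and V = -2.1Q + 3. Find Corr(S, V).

Linear rescalings preserve correlation up to sign; here the slopes -3.6 and -2.1 have the same sign, so Corr(S, V) = Corr(A, Q) = 0.75.

Corr(S, V) = 0.75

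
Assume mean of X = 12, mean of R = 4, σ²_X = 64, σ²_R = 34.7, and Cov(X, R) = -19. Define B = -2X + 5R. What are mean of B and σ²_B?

mean of B = -4, σ²_B = 1503.5

mean of B = (-2)·mean of X + 5·mean of R = (-2)·12 + 5·4 = -4.
σ²_B = a²·σ²_X + b²·σ²_R + 2ab·Cov(X, R) with a = -2, b = 5.
= (-2)²·64 + 5²·34.7 + 2·(-2)·5·(-19)
= 256 + 867.5 + 380 = 1503.5.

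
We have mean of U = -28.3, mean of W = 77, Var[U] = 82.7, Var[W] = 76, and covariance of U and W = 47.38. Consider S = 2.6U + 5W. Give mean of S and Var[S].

mean of S = 2.6·mean of U + 5·mean of W = 2.6·(-28.3) + 5·77 = 311.42.
Var[S] = a²·Var[U] + b²·Var[W] + 2ab·covariance of U and W with a = 2.6, b = 5.
= 2.6²·82.7 + 5²·76 + 2·2.6·5·47.38
= 559.052 + 1900 + 1231.88 = 3690.932.

mean of S = 311.42, Var[S] = 3690.932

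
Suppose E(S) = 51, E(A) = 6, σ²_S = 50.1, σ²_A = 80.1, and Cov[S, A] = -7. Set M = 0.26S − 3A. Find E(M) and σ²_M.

E(M) = 0.26·E(S) + (-3)·E(A) = 0.26·51 + (-3)·6 = -4.74.
σ²_M = a²·σ²_S + b²·σ²_A + 2ab·Cov[S, A] with a = 0.26, b = -3.
= 0.26²·50.1 + (-3)²·80.1 + 2·0.26·(-3)·(-7)
= 3.38676 + 720.9 + 10.92 = 735.20676.

E(M) = -4.74, σ²_M = 735.20676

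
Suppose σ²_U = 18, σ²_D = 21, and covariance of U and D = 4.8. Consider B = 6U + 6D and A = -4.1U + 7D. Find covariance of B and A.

covariance of B and A = 522.72

By bilinearity, covariance of B and A = ac·σ²_U + bd·σ²_D + (ad+bc)·covariance of U and D, with a=6, b=6, c=-4.1, d=7.
ac·σ²_U = 6·(-4.1)·18 = -442.8
bd·σ²_D = 6·7·21 = 882
(ad+bc)·covariance of U and D = (17.4)·4.8 = 83.52
covariance of B and A = -442.8 + 882 + 83.52 = 522.72.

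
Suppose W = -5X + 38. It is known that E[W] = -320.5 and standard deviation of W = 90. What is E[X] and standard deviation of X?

E[X] = 71.7, standard deviation of X = 18

From W = -5X + 38: E[W] = a·E[X] + b, so E[X] = (E[W] − b)/a = (-320.5 − 38)/(-5) = 71.7.
standard deviation of W = |a|·standard deviation of X, so standard deviation of X = 90/|-5| = 18.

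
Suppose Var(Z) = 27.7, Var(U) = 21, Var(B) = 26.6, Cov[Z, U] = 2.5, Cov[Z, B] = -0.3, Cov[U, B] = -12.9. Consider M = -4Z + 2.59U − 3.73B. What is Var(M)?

Var(M) = 1142.6473

Var(M) = a²·Var(Z) + b²·Var(U) + c²·Var(B) + 2ab·Cov[Z, U] + 2ac·Cov[Z, B] + 2bc·Cov[U, B], with a = -4, b = 2.59, c = -3.73.
= 443.2 + 140.8701 + 370.08314 + (-51.8) + (-8.952) + 249.24606
= 1142.6473.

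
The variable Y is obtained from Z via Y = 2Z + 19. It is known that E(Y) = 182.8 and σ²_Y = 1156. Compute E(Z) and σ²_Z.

E(Z) = 81.9, σ²_Z = 289

From Y = 2Z + 19: E(Y) = a·E(Z) + b, so E(Z) = (E(Y) − b)/a = (182.8 − 19)/2 = 81.9.
σ²_Y = a²·σ²_Z, so σ²_Z = 1156/2² = 289.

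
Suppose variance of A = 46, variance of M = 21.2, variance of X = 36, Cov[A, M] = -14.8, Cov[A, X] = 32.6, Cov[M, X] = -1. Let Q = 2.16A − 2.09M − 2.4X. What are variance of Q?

variance of Q = 300.17876

variance of Q = a²·variance of A + b²·variance of M + c²·variance of X + 2ab·Cov[A, M] + 2ac·Cov[A, X] + 2bc·Cov[M, X], with a = 2.16, b = -2.09, c = -2.4.
= 214.6176 + 92.60372 + 207.36 + 133.62624 + (-337.9968) + (-10.032)
= 300.17876.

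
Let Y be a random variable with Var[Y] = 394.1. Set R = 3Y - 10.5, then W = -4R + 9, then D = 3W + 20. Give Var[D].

Var[R] = 3²·394.1 = 3546.9.
Var[W] = (-4)²·3546.9 = 56750.4.
Var[D] = 3²·56750.4 = 510753.6.

Var[D] = 510753.6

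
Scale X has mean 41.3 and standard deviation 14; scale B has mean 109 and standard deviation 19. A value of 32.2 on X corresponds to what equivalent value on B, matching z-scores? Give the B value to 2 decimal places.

B = 96.65

z = (32.2 − 41.3)/14 = -0.65.
B = 109 + z·19 = 109 + (32.2 − 41.3)·19/14 = 96.65.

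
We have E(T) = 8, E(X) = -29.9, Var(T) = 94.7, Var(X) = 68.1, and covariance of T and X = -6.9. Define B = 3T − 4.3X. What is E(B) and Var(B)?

E(B) = 3·E(T) + (-4.3)·E(X) = 3·8 + (-4.3)·(-29.9) = 152.57.
Var(B) = a²·Var(T) + b²·Var(X) + 2ab·covariance of T and X with a = 3, b = -4.3.
= 3²·94.7 + (-4.3)²·68.1 + 2·3·(-4.3)·(-6.9)
= 852.3 + 1259.169 + 178.02 = 2289.489.

E(B) = 152.57, Var(B) = 2289.489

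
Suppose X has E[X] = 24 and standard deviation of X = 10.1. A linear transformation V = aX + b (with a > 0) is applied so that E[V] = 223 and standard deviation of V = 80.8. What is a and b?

standard deviation of V = a·standard deviation of X (a > 0), so a = 80.8/10.1 = 8.
E[V] = a·E[X] + b, so b = 223 − 8·24 = 31.

a = 8, b = 31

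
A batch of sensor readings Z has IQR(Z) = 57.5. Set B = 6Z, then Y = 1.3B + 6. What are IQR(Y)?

IQR(B) = |6|·57.5 = 345.
IQR(Y) = |1.3|·345 = 448.5.

IQR(Y) = 448.5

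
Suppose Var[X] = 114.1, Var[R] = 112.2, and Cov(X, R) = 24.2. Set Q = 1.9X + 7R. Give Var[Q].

Var[Q] = 6553.421

Var[Q] = a²·Var[X] + b²·Var[R] + 2ab·Cov(X, R) with a = 1.9, b = 7.
= 1.9²·114.1 + 7²·112.2 + 2·1.9·7·24.2
= 411.901 + 5497.8 + 643.72 = 6553.421.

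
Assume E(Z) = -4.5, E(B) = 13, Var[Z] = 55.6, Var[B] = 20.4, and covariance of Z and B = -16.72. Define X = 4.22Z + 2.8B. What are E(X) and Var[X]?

E(X) = 4.22·E(Z) + 2.8·E(B) = 4.22·(-4.5) + 2.8·13 = 17.41.
Var[X] = a²·Var[Z] + b²·Var[B] + 2ab·covariance of Z and B with a = 4.22, b = 2.8.
= 4.22²·55.6 + 2.8²·20.4 + 2·4.22·2.8·(-16.72)
= 990.14704 + 159.936 + (-395.12704) = 754.956.

E(X) = 17.41, Var[X] = 754.956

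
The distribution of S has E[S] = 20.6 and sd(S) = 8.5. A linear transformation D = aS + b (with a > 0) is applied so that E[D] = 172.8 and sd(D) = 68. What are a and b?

a = 8, b = 8

sd(D) = a·sd(S) (a > 0), so a = 68/8.5 = 8.
E[D] = a·E[S] + b, so b = 172.8 − 8·20.6 = 8.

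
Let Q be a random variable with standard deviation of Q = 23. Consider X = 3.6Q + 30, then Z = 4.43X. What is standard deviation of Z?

standard deviation of X = |3.6|·23 = 82.8.
standard deviation of Z = |4.43|·82.8 = 366.804.

standard deviation of Z = 366.804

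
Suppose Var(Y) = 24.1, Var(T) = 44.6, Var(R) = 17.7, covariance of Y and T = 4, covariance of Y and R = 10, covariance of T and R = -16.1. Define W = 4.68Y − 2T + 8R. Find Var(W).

Var(W) = 3028.16784

Var(W) = a²·Var(Y) + b²·Var(T) + c²·Var(R) + 2ab·covariance of Y and T + 2ac·covariance of Y and R + 2bc·covariance of T and R, with a = 4.68, b = -2, c = 8.
= 527.84784 + 178.4 + 1132.8 + (-74.88) + 748.8 + 515.2
= 3028.16784.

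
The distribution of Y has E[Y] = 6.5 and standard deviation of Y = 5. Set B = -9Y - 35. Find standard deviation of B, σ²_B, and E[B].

B = -9Y - 35 is linear with a = -9, b = -35.
standard deviation of B = |a|·standard deviation of Y = |-9|·5 = 45.
σ²_Y = 5² = 25.
σ²_B = a²·σ²_Y = (-9)²·25 = 2025 (the additive constant -35 does not affect variance).
E[B] = a·E[Y] + b = (-9)·6.5 + (-35) = -93.5.

standard deviation of B = 45, σ²_B = 2025, E[B] = -93.5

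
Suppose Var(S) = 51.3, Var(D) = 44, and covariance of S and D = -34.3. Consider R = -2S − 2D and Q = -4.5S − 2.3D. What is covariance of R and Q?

covariance of R and Q = 197.62

By bilinearity, covariance of R and Q = ac·Var(S) + bd·Var(D) + (ad+bc)·covariance of S and D, with a=-2, b=-2, c=-4.5, d=-2.3.
ac·Var(S) = (-2)·(-4.5)·51.3 = 461.7
bd·Var(D) = (-2)·(-2.3)·44 = 202.4
(ad+bc)·covariance of S and D = (13.6)·(-34.3) = -466.48
covariance of R and Q = 461.7 + 202.4 + (-466.48) = 197.62.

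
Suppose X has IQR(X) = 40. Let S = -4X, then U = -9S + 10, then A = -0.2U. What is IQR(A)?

IQR(A) = 288

IQR(S) = |-4|·40 = 160.
IQR(U) = |-9|·160 = 1440.
IQR(A) = |-0.2|·1440 = 288.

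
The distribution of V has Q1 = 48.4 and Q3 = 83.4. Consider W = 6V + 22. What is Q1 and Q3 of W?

Q1(W) = 312.4, Q3(W) = 522.4

a = 6 > 0: Q1(W) = a·Q1(V)+b = 312.4, Q3(W) = a·Q3(V)+b = 522.4.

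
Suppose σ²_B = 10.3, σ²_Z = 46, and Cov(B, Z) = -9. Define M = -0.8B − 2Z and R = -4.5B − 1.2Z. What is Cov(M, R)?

By bilinearity, Cov(M, R) = ac·σ²_B + bd·σ²_Z + (ad+bc)·Cov(B, Z), with a=-0.8, b=-2, c=-4.5, d=-1.2.
ac·σ²_B = (-0.8)·(-4.5)·10.3 = 37.08
bd·σ²_Z = (-2)·(-1.2)·46 = 110.4
(ad+bc)·Cov(B, Z) = (9.96)·(-9) = -89.64
Cov(M, R) = 37.08 + 110.4 + (-89.64) = 57.84.

Cov(M, R) = 57.84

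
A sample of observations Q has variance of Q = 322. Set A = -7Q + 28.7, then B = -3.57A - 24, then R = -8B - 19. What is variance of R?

variance of A = (-7)²·322 = 15778.
variance of B = (-3.57)²·15778 = 201089.0322.
variance of R = (-8)²·201089.0322 = 12869698.0608.

variance of R = 12869698.0608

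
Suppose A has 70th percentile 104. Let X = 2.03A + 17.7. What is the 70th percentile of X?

Since a = 2.03 > 0 the transformation is increasing, so the 70th percentile of X = a·(P_{70} of A) + b = 2.03·104 + 17.7 = 228.82.

70th percentile of X = 228.82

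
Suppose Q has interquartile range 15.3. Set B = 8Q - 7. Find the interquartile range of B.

Under B = aQ + b, IQR(B) = |a|·IQR(Q) = |8|·15.3 = 122.4 (shifts cancel; spread scales by |a|).

IQR(B) = 122.4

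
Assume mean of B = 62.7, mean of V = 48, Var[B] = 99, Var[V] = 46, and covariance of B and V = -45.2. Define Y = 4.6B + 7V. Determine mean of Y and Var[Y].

mean of Y = 624.42, Var[Y] = 1437.96

mean of Y = 4.6·mean of B + 7·mean of V = 4.6·62.7 + 7·48 = 624.42.
Var[Y] = a²·Var[B] + b²·Var[V] + 2ab·covariance of B and V with a = 4.6, b = 7.
= 4.6²·99 + 7²·46 + 2·4.6·7·(-45.2)
= 2094.84 + 2254 + (-2910.88) = 1437.96.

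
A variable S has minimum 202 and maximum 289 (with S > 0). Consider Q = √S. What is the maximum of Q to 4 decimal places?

max(Q) = 17

√S is increasing on this domain, so max(Q) comes from max(S) = 289: max(Q) = √(289) = 17.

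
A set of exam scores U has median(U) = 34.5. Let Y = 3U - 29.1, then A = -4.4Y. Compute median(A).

median(A) = -327.36

median(Y) = 3·34.5 + (-29.1) = 74.4.
median(A) = (-4.4)·74.4 = -327.36.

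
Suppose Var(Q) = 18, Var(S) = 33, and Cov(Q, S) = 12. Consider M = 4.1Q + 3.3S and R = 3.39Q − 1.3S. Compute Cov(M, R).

By bilinearity, Cov(M, R) = ac·Var(Q) + bd·Var(S) + (ad+bc)·Cov(Q, S), with a=4.1, b=3.3, c=3.39, d=-1.3.
ac·Var(Q) = 4.1·3.39·18 = 250.182
bd·Var(S) = 3.3·(-1.3)·33 = -141.57
(ad+bc)·Cov(Q, S) = (5.857)·12 = 70.284
Cov(M, R) = 250.182 + (-141.57) + 70.284 = 178.896.

Cov(M, R) = 178.896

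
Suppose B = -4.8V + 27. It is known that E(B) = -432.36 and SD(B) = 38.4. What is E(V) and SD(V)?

From B = -4.8V + 27: E(B) = a·E(V) + b, so E(V) = (E(B) − b)/a = (-432.36 − 27)/(-4.8) = 95.7.
SD(B) = |a|·SD(V), so SD(V) = 38.4/|-4.8| = 8.

E(V) = 95.7, SD(V) = 8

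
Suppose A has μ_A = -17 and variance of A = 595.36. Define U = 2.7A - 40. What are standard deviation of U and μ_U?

standard deviation of U = 65.88, μ_U = -85.9

U = 2.7A - 40 is linear with a = 2.7, b = -40.
standard deviation of A = √595.36 = 24.4.
standard deviation of U = |a|·standard deviation of A = |2.7|·24.4 = 65.88.
μ_U = a·μ_A + b = 2.7·(-17) + (-40) = -85.9.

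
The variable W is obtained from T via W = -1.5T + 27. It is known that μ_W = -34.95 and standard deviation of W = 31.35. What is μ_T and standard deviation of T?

From W = -1.5T + 27: μ_W = a·μ_T + b, so μ_T = (μ_W − b)/a = (-34.95 − 27)/(-1.5) = 41.3.
standard deviation of W = |a|·standard deviation of T, so standard deviation of T = 31.35/|-1.5| = 20.9.

μ_T = 41.3, standard deviation of T = 20.9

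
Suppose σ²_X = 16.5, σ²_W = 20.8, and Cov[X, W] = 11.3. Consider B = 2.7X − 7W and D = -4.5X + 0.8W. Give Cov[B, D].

Cov[B, D] = 63.403

By bilinearity, Cov[B, D] = ac·σ²_X + bd·σ²_W + (ad+bc)·Cov[X, W], with a=2.7, b=-7, c=-4.5, d=0.8.
ac·σ²_X = 2.7·(-4.5)·16.5 = -200.475
bd·σ²_W = (-7)·0.8·20.8 = -116.48
(ad+bc)·Cov[X, W] = (33.66)·11.3 = 380.358
Cov[B, D] = -200.475 + (-116.48) + 380.358 = 63.403.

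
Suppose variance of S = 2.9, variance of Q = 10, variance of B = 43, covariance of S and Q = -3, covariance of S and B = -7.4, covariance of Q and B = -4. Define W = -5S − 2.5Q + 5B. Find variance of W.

variance of W = a²·variance of S + b²·variance of Q + c²·variance of B + 2ab·covariance of S and Q + 2ac·covariance of S and B + 2bc·covariance of Q and B, with a = -5, b = -2.5, c = 5.
= 72.5 + 62.5 + 1075 + (-75) + 370 + 100
= 1605.

variance of W = 1605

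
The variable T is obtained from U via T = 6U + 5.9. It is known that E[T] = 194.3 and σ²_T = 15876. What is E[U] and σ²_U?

From T = 6U + 5.9: E[T] = a·E[U] + b, so E[U] = (E[T] − b)/a = (194.3 − 5.9)/6 = 31.4.
σ²_T = a²·σ²_U, so σ²_U = 15876/6² = 441.

E[U] = 31.4, σ²_U = 441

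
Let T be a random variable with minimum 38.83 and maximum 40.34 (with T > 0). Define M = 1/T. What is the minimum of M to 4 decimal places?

1/T is decreasing on this domain, so min(M) comes from max(T) = 40.34: min(M) = 1/(40.34) ≈ 0.0248.

min(M) = 0.0248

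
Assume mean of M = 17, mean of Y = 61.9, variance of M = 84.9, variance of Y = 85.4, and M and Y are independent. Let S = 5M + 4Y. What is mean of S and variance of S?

mean of S = 5·mean of M + 4·mean of Y = 5·17 + 4·61.9 = 332.6.
variance of S = a²·variance of M + b²·variance of Y + 2ab·Cov(M, Y) with a = 5, b = 4.
Independence gives Cov(M, Y) = 0.
= 5²·84.9 + 4²·85.4 + 2·5·4·0
= 2122.5 + 1366.4 + 0 = 3488.9.

mean of S = 332.6, variance of S = 3488.9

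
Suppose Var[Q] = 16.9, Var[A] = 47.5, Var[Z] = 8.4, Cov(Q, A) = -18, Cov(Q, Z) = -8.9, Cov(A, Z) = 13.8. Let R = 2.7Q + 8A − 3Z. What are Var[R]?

Var[R] = 1942.981

Var[R] = a²·Var[Q] + b²·Var[A] + c²·Var[Z] + 2ab·Cov(Q, A) + 2ac·Cov(Q, Z) + 2bc·Cov(A, Z), with a = 2.7, b = 8, c = -3.
= 123.201 + 3040 + 75.6 + (-777.6) + 144.18 + (-662.4)
= 1942.981.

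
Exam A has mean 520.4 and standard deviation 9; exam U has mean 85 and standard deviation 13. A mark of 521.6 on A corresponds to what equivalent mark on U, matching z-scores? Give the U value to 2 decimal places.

z = (521.6 − 520.4)/9 ≈ 0.1333.
U = 85 + z·13 = 85 + (521.6 − 520.4)·13/9 ≈ 86.73.

U = 86.73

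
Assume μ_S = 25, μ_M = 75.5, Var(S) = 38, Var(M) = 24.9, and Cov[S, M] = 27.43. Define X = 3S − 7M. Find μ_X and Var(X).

μ_X = 3·μ_S + (-7)·μ_M = 3·25 + (-7)·75.5 = -453.5.
Var(X) = a²·Var(S) + b²·Var(M) + 2ab·Cov[S, M] with a = 3, b = -7.
= 3²·38 + (-7)²·24.9 + 2·3·(-7)·27.43
= 342 + 1220.1 + (-1152.06) = 410.04.

μ_X = -453.5, Var(X) = 410.04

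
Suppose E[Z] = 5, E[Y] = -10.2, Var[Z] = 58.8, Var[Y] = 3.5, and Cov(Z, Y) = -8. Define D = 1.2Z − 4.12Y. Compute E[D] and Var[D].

E[D] = 48.024, Var[D] = 223.1864

E[D] = 1.2·E[Z] + (-4.12)·E[Y] = 1.2·5 + (-4.12)·(-10.2) = 48.024.
Var[D] = a²·Var[Z] + b²·Var[Y] + 2ab·Cov(Z, Y) with a = 1.2, b = -4.12.
= 1.2²·58.8 + (-4.12)²·3.5 + 2·1.2·(-4.12)·(-8)
= 84.672 + 59.4104 + 79.104 = 223.1864.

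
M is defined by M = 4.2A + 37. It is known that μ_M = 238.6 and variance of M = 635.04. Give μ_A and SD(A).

From M = 4.2A + 37: μ_M = a·μ_A + b, so μ_A = (μ_M − b)/a = (238.6 − 37)/4.2 = 48.
SD(M) = √635.04 = 25.2.
SD(M) = |a|·SD(A), so SD(A) = 25.2/|4.2| = 6.

μ_A = 48, SD(A) = 6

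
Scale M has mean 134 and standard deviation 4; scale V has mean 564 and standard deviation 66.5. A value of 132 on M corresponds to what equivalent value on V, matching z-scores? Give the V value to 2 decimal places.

z = (132 − 134)/4 = -0.5.
V = 564 + z·66.5 = 564 + (132 − 134)·66.5/4 = 530.75.

V = 530.75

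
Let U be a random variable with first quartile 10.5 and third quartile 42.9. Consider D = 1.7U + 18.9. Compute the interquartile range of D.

IQR of U = Q3 − Q1 = 42.9 − 10.5 = 32.4.
Under D = aU + b, IQR(D) = |a|·IQR(U) = |1.7|·32.4 = 55.08 (shifts cancel; spread scales by |a|).

IQR(D) = 55.08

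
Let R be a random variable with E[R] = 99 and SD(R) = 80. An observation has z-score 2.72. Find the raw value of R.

R = E[R] + z·SD(R) = 99 + 2.72·80 = 316.6.

R = 316.6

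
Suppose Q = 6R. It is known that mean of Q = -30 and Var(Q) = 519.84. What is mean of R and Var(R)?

mean of R = -5, Var(R) = 14.44

From Q = 6R: mean of Q = a·mean of R + b, so mean of R = (mean of Q − b)/a = (-30 − 0)/6 = -5.
Var(Q) = a²·Var(R), so Var(R) = 519.84/6² = 14.44.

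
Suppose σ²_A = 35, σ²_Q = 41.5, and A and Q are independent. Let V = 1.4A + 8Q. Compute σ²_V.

σ²_V = a²·σ²_A + b²·σ²_Q + 2ab·covariance of A and Q with a = 1.4, b = 8.
Independence gives covariance of A and Q = 0.
= 1.4²·35 + 8²·41.5 + 2·1.4·8·0
= 68.6 + 2656 + 0 = 2724.6.

σ²_V = 2724.6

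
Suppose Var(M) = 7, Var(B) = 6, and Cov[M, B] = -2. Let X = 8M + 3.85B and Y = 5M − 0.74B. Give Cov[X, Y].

Cov[X, Y] = 236.246

By bilinearity, Cov[X, Y] = ac·Var(M) + bd·Var(B) + (ad+bc)·Cov[M, B], with a=8, b=3.85, c=5, d=-0.74.
ac·Var(M) = 8·5·7 = 280
bd·Var(B) = 3.85·(-0.74)·6 = -17.094
(ad+bc)·Cov[M, B] = (13.33)·(-2) = -26.66
Cov[X, Y] = 280 + (-17.094) + (-26.66) = 236.246.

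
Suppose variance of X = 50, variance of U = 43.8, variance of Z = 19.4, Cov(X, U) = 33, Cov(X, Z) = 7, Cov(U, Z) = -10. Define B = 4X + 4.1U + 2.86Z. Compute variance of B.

variance of B = a²·variance of X + b²·variance of U + c²·variance of Z + 2ab·Cov(X, U) + 2ac·Cov(X, Z) + 2bc·Cov(U, Z), with a = 4, b = 4.1, c = 2.86.
= 800 + 736.278 + 158.68424 + 1082.4 + 160.16 + (-234.52)
= 2703.00224.

variance of B = 2703.00224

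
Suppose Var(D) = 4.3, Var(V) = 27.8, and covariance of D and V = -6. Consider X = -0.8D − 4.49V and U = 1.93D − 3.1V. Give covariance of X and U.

covariance of X and U = 417.4232

By bilinearity, covariance of X and U = ac·Var(D) + bd·Var(V) + (ad+bc)·covariance of D and V, with a=-0.8, b=-4.49, c=1.93, d=-3.1.
ac·Var(D) = (-0.8)·1.93·4.3 = -6.6392
bd·Var(V) = (-4.49)·(-3.1)·27.8 = 386.9482
(ad+bc)·covariance of D and V = (-6.1857)·(-6) = 37.1142
covariance of X and U = -6.6392 + 386.9482 + 37.1142 = 417.4232.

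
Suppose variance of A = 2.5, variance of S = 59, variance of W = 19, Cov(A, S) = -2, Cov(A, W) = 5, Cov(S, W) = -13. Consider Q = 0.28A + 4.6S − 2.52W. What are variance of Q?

variance of Q = a²·variance of A + b²·variance of S + c²·variance of W + 2ab·Cov(A, S) + 2ac·Cov(A, W) + 2bc·Cov(S, W), with a = 0.28, b = 4.6, c = -2.52.
= 0.196 + 1248.44 + 120.6576 + (-5.152) + (-7.056) + 301.392
= 1658.4776.

variance of Q = 1658.4776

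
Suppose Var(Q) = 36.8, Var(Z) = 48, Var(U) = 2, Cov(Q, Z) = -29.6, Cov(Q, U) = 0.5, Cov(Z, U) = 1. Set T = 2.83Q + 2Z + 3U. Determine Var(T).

Var(T) = a²·Var(Q) + b²·Var(Z) + c²·Var(U) + 2ab·Cov(Q, Z) + 2ac·Cov(Q, U) + 2bc·Cov(Z, U), with a = 2.83, b = 2, c = 3.
= 294.72752 + 192 + 18 + (-335.072) + 8.49 + 12
= 190.14552.

Var(T) = 190.14552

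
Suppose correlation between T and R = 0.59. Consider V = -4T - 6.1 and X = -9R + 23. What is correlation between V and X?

correlation between V and X = 0.59

Linear rescalings preserve correlation up to sign; here the slopes -4 and -9 have the same sign, so correlation between V and X = correlation between T and R = 0.59.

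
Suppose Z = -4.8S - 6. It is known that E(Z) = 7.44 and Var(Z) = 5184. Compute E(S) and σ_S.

From Z = -4.8S - 6: E(Z) = a·E(S) + b, so E(S) = (E(Z) − b)/a = (7.44 − (-6))/(-4.8) = -2.8.
σ_Z = √5184 = 72.
σ_Z = |a|·σ_S, so σ_S = 72/|-4.8| = 15.

E(S) = -2.8, σ_S = 15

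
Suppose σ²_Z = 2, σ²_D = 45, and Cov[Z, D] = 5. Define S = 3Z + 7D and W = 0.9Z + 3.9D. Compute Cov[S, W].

Cov[S, W] = 1323.9

By bilinearity, Cov[S, W] = ac·σ²_Z + bd·σ²_D + (ad+bc)·Cov[Z, D], with a=3, b=7, c=0.9, d=3.9.
ac·σ²_Z = 3·0.9·2 = 5.4
bd·σ²_D = 7·3.9·45 = 1228.5
(ad+bc)·Cov[Z, D] = (18)·5 = 90
Cov[S, W] = 5.4 + 1228.5 + 90 = 1323.9.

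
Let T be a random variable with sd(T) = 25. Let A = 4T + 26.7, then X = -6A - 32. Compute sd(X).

sd(A) = |4|·25 = 100.
sd(X) = |-6|·100 = 600.

sd(X) = 600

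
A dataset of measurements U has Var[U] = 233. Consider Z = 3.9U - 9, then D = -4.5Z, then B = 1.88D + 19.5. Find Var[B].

Var[Z] = 3.9²·233 = 3543.93.
Var[D] = (-4.5)²·3543.93 = 71764.5825.
Var[B] = 1.88²·71764.5825 = 253644.740388.

Var[B] = 253644.740388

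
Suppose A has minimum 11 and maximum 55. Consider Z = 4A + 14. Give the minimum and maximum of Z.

min(Z) = 58, max(Z) = 234

a = 4 > 0, so min(Z) = a·min(A)+b = 4·11 + 14 = 58 and max(Z) = 4·55 + 14 = 234.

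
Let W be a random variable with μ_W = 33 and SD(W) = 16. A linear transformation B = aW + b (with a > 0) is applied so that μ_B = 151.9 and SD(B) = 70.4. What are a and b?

a = 4.4, b = 6.7

SD(B) = a·SD(W) (a > 0), so a = 70.4/16 = 4.4.
μ_B = a·μ_W + b, so b = 151.9 − 4.4·33 = 6.7.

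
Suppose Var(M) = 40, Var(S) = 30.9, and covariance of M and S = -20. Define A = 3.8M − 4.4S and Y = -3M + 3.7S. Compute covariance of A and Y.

By bilinearity, covariance of A and Y = ac·Var(M) + bd·Var(S) + (ad+bc)·covariance of M and S, with a=3.8, b=-4.4, c=-3, d=3.7.
ac·Var(M) = 3.8·(-3)·40 = -456
bd·Var(S) = (-4.4)·3.7·30.9 = -503.052
(ad+bc)·covariance of M and S = (27.26)·(-20) = -545.2
covariance of A and Y = -456 + (-503.052) + (-545.2) = -1504.252.

covariance of A and Y = -1504.252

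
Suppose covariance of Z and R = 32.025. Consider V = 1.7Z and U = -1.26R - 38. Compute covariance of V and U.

covariance of V and U = -68.59755

covariance of V and U = a·c·covariance of Z and R = 1.7·(-1.26)·32.025 = -68.59755. Additive constants drop out.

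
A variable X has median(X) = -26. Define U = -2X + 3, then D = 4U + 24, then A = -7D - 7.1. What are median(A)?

median(U) = (-2)·(-26) + 3 = 55.
median(D) = 4·55 + 24 = 244.
median(A) = (-7)·244 + (-7.1) = -1715.1.

median(A) = -1715.1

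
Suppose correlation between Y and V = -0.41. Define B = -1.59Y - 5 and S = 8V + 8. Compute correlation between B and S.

Linear rescalings preserve |correlation|; the slopes -1.59 and 8 have opposite signs, so the correlation flips sign: correlation between B and S = −correlation between Y and V = 0.41.

correlation between B and S = 0.41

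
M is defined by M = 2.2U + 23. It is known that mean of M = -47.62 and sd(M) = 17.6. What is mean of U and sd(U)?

mean of U = -32.1, sd(U) = 8

From M = 2.2U + 23: mean of M = a·mean of U + b, so mean of U = (mean of M − b)/a = (-47.62 − 23)/2.2 = -32.1.
sd(M) = |a|·sd(U), so sd(U) = 17.6/|2.2| = 8.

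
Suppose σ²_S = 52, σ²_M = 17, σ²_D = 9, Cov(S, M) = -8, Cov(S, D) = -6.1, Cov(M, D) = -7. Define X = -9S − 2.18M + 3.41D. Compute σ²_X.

σ²_X = a²·σ²_S + b²·σ²_M + c²·σ²_D + 2ab·Cov(S, M) + 2ac·Cov(S, D) + 2bc·Cov(M, D), with a = -9, b = -2.18, c = 3.41.
= 4212 + 80.7908 + 104.6529 + (-313.92) + 374.418 + 104.0732
= 4562.0149.

σ²_X = 4562.0149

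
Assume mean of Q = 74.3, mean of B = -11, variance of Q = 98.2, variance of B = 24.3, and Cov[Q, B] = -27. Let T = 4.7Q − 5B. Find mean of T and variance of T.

mean of T = 4.7·mean of Q + (-5)·mean of B = 4.7·74.3 + (-5)·(-11) = 404.21.
variance of T = a²·variance of Q + b²·variance of B + 2ab·Cov[Q, B] with a = 4.7, b = -5.
= 4.7²·98.2 + (-5)²·24.3 + 2·4.7·(-5)·(-27)
= 2169.238 + 607.5 + 1269 = 4045.738.

mean of T = 404.21, variance of T = 4045.738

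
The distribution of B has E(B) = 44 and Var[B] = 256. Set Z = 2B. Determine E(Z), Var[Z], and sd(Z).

E(Z) = 88, Var[Z] = 1024, sd(Z) = 32

Z = 2B is linear with a = 2, b = 0.
E(Z) = a·E(B) + b = 2·44 = 88.
Var[Z] = a²·Var[B] = 2²·256 = 1024.
sd(B) = √256 = 16.
sd(Z) = |a|·sd(B) = |2|·16 = 32.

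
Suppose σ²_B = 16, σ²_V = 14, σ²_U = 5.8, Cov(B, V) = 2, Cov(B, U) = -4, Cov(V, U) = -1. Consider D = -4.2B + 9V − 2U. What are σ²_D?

σ²_D = a²·σ²_B + b²·σ²_V + c²·σ²_U + 2ab·Cov(B, V) + 2ac·Cov(B, U) + 2bc·Cov(V, U), with a = -4.2, b = 9, c = -2.
= 282.24 + 1134 + 23.2 + (-151.2) + (-67.2) + 36
= 1257.04.

σ²_D = 1257.04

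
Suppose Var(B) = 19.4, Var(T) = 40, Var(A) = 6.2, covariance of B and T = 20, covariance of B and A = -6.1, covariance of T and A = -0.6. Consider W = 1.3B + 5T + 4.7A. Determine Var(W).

Var(W) = 1327.002

Var(W) = a²·Var(B) + b²·Var(T) + c²·Var(A) + 2ab·covariance of B and T + 2ac·covariance of B and A + 2bc·covariance of T and A, with a = 1.3, b = 5, c = 4.7.
= 32.786 + 1000 + 136.958 + 260 + (-74.542) + (-28.2)
= 1327.002.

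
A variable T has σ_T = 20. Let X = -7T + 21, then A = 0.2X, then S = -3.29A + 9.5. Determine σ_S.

σ_S = 92.12

σ_X = |-7|·20 = 140.
σ_A = |0.2|·140 = 28.
σ_S = |-3.29|·28 = 92.12.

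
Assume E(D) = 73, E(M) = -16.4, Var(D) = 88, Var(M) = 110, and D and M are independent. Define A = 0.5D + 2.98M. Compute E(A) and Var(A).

E(A) = 0.5·E(D) + 2.98·E(M) = 0.5·73 + 2.98·(-16.4) = -12.372.
Var(A) = a²·Var(D) + b²·Var(M) + 2ab·Cov(D, M) with a = 0.5, b = 2.98.
Independence gives Cov(D, M) = 0.
= 0.5²·88 + 2.98²·110 + 2·0.5·2.98·0
= 22 + 976.844 + 0 = 998.844.

E(A) = -12.372, Var(A) = 998.844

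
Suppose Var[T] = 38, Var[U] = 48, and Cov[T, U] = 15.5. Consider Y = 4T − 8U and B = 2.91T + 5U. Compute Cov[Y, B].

By bilinearity, Cov[Y, B] = ac·Var[T] + bd·Var[U] + (ad+bc)·Cov[T, U], with a=4, b=-8, c=2.91, d=5.
ac·Var[T] = 4·2.91·38 = 442.32
bd·Var[U] = (-8)·5·48 = -1920
(ad+bc)·Cov[T, U] = (-3.28)·15.5 = -50.84
Cov[Y, B] = 442.32 + (-1920) + (-50.84) = -1528.52.

Cov[Y, B] = -1528.52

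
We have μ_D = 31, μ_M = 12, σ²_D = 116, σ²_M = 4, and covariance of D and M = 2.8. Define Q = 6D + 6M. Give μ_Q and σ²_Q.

μ_Q = 6·μ_D + 6·μ_M = 6·31 + 6·12 = 258.
σ²_Q = a²·σ²_D + b²·σ²_M + 2ab·covariance of D and M with a = 6, b = 6.
= 6²·116 + 6²·4 + 2·6·6·2.8
= 4176 + 144 + 201.6 = 4521.6.

μ_Q = 258, σ²_Q = 4521.6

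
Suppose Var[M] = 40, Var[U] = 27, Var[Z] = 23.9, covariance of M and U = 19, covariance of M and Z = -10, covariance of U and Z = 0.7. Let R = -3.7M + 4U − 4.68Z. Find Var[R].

Var[R] = 568.13936

Var[R] = a²·Var[M] + b²·Var[U] + c²·Var[Z] + 2ab·covariance of M and U + 2ac·covariance of M and Z + 2bc·covariance of U and Z, with a = -3.7, b = 4, c = -4.68.
= 547.6 + 432 + 523.46736 + (-562.4) + (-346.32) + (-26.208)
= 568.13936.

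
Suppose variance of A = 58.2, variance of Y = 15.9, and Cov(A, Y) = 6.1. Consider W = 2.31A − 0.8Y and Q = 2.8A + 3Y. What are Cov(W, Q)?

By bilinearity, Cov(W, Q) = ac·variance of A + bd·variance of Y + (ad+bc)·Cov(A, Y), with a=2.31, b=-0.8, c=2.8, d=3.
ac·variance of A = 2.31·2.8·58.2 = 376.4376
bd·variance of Y = (-0.8)·3·15.9 = -38.16
(ad+bc)·Cov(A, Y) = (4.69)·6.1 = 28.609
Cov(W, Q) = 376.4376 + (-38.16) + 28.609 = 366.8866.

Cov(W, Q) = 366.8866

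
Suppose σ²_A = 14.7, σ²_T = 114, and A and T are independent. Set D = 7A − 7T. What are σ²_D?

σ²_D = 6306.3

σ²_D = a²·σ²_A + b²·σ²_T + 2ab·Cov[A, T] with a = 7, b = -7.
Independence gives Cov[A, T] = 0.
= 7²·14.7 + (-7)²·114 + 2·7·(-7)·0
= 720.3 + 5586 + 0 = 6306.3.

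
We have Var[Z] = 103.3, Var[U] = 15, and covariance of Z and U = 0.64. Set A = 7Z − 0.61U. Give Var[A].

Var[A] = a²·Var[Z] + b²·Var[U] + 2ab·covariance of Z and U with a = 7, b = -0.61.
= 7²·103.3 + (-0.61)²·15 + 2·7·(-0.61)·0.64
= 5061.7 + 5.5815 + (-5.4656) = 5061.8159.

Var[A] = 5061.8159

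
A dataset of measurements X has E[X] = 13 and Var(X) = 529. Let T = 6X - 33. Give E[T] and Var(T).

T = 6X - 33 is linear with a = 6, b = -33.
E[T] = a·E[X] + b = 6·13 + (-33) = 45.
Var(T) = a²·Var(X) = 6²·529 = 19044 (the additive constant -33 does not affect variance).

E[T] = 45, Var(T) = 19044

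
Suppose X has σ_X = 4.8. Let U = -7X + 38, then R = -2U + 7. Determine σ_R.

σ_R = 67.2

σ_U = |-7|·4.8 = 33.6.
σ_R = |-2|·33.6 = 67.2.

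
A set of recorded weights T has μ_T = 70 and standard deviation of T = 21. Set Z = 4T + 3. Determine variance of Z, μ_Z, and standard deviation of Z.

variance of Z = 7056, μ_Z = 283, standard deviation of Z = 84

Z = 4T + 3 is linear with a = 4, b = 3.
variance of T = 21² = 441.
variance of Z = a²·variance of T = 4²·441 = 7056 (the additive constant 3 does not affect variance).
μ_Z = a·μ_T + b = 4·70 + 3 = 283.
standard deviation of Z = |a|·standard deviation of T = |4|·21 = 84.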